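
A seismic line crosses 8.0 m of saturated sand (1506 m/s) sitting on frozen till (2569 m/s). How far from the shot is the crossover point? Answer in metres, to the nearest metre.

31 m

θ_c = arcsin(1506/2569) = 35.89°, so cos θ_c = 0.8102 and tᵢ = 2h cos θ_c/V₁ = 0.0086 s.
At crossover x/V₁ = x/V₂ + tᵢ ⇒ x = tᵢ/(1/V₁ − 1/V₂) = 0.00861/(6.6401e-04 − 3.8926e-04) = 31.33 m.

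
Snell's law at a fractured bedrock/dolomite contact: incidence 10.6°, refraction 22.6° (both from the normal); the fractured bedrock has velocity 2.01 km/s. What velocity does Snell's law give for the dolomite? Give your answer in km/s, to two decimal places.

4.20 km/s

sin 10.6° = 0.1840; sin 22.6° = 0.3843.
V₂ = V₁·(sin θ₂/sin θ₁) = 2.01·(0.3843/0.1840) = 4.20 km/s.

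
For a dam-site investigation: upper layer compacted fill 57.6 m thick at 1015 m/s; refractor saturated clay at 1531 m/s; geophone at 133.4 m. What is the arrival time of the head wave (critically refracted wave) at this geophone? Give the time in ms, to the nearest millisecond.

172 ms

t = x/V₂ + 2h·√(V₂²−V₁²)/(V₁V₂).
√(V₂²−V₁²) = √(1531²−1015²) = 1146.2 m/s; delay term = 2·57.6·1146.2/(1015·1531) = 0.08497 s.
t = 133.4/1531 + 0.08497 = 0.17210 s.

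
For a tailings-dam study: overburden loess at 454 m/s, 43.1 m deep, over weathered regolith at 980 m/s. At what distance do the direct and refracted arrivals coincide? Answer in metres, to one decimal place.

θ_c = arcsin(454/980) = 27.60°, so cos θ_c = 0.8862 and tᵢ = 2h cos θ_c/V₁ = 0.1683 s.
At crossover x/V₁ = x/V₂ + tᵢ ⇒ x = tᵢ/(1/V₁ − 1/V₂) = 0.16826/(2.2026e-03 − 1.0204e-03) = 142.33 m.

142.3 m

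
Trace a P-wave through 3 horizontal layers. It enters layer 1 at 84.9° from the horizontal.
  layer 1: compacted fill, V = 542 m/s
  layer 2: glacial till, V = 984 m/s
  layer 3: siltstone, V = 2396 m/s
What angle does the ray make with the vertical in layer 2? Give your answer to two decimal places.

From the normal: θ₁ = 90° − 84.9° = 5.1°.
Snell's law across each interface conserves sin θ / V, so sin θ_2 = V_2·sin θ₁/V₁.
sin θ_2 = 984 × sin 5.1° / 542 = 0.1614.
θ_2 = arcsin 0.1614 = 9.29°.

9.29°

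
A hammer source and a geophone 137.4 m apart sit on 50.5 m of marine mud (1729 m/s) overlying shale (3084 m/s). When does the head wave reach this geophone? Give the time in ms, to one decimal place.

92.9 ms

t = x/V₂ + 2h·√(V₂²−V₁²)/(V₁V₂).
√(V₂²−V₁²) = √(3084²−1729²) = 2553.7 m/s; delay term = 2·50.5·2553.7/(1729·3084) = 0.04837 s.
t = 137.4/3084 + 0.04837 = 0.09292 s.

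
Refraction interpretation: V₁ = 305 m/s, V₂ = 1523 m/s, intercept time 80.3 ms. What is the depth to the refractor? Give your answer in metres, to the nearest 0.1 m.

h = tᵢ·V₁·V₂ / (2·√(V₂²−V₁²)).
√(V₂²−V₁²) = √(1523² − 305²) = 1492.1 m/s.
h = 0.0803 s × 305 × 1523 / (2 × 1492.1) = 12.50 m.

12.5 m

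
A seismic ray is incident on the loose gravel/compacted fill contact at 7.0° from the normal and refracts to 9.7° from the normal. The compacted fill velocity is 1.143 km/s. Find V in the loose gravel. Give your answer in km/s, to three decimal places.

0.827 km/s

Snell's law: sin 7.0°/V₁ = sin 9.7°/V₂.
V₁ = V₂·sin 7.0°/sin 9.7° = 1.143 × 0.7233 = 0.827 km/s.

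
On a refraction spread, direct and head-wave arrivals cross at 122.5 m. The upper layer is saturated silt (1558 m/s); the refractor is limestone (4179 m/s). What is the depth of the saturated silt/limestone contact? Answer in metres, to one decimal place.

41.4 m

x_cross = 2h·√((V₂+V₁)/(V₂−V₁)) → h = x_cross / (2·√((V₂+V₁)/(V₂−V₁))).
√((V₂+V₁)/(V₂−V₁)) = √((4179+1558)/(4179−1558)) = 1.4795.
h = 122.5 / (2·1.4795) = 41.40 m.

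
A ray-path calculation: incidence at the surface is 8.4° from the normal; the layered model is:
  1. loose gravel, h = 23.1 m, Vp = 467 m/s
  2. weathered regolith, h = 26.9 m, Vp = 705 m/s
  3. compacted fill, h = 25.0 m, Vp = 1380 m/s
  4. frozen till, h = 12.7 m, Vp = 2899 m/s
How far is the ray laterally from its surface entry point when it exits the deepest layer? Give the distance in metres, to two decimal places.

p = sin θ₁/V₁ = sin 8.4°/467 = 3.1281e-04 s/m is conserved through the stack.
Layer 1: θ = 8.40°; offset = 23.1·tan 8.40° = 3.4111 m.
Layer 2: sin θ = p·705 = 0.2205 → θ = 12.74°; offset = 26.9·tan 12.74° = 6.0821 m.
Layer 3: sin θ = p·1380 = 0.4317 → θ = 25.57°; offset = 25.0·tan 25.57° = 11.9642 m.
Layer 4: sin θ = p·2899 = 0.9068 → θ = 65.07°; offset = 12.7·tan 65.07° = 27.3253 m.
Total horizontal offset = 48.7826 m.

48.78 m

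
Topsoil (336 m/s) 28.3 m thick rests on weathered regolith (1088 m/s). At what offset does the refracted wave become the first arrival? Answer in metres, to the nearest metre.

x_cross = 2h·√((V₂+V₁)/(V₂−V₁)).
(V₂+V₁)/(V₂−V₁) = (1088+336)/(1088−336) = 1.8936; √ = 1.3761.
x_cross = 2·28.3·1.3761 = 77.89 m.

78 m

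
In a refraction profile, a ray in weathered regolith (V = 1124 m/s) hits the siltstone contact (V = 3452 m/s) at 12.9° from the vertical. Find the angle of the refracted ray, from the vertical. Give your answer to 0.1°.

43.3°

Snell's law: sin θ₂ = (V₂/V₁)·sin θ₁ = (3452/1124)·sin 12.9° = 0.6856.
θ₂ = sin⁻¹(0.6856) = 43.29° (from vertical).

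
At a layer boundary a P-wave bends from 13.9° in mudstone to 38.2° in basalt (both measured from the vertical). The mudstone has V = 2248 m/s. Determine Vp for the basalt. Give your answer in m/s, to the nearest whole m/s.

5787 m/s

sin 13.9° = 0.2402; sin 38.2° = 0.6184.
V₂ = V₁·(sin θ₂/sin θ₁) = 2248·(0.6184/0.2402) = 5786.93 m/s.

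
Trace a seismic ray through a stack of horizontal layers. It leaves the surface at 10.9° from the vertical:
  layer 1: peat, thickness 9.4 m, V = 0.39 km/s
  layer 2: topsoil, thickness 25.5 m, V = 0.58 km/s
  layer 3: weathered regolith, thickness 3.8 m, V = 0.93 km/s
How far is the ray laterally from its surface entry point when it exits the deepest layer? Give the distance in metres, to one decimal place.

Apply Snell's law at each interface; in layer i the horizontal offset is hᵢ·tan θᵢ.
Layer 1: θ = 10.90°; offset = 9.4·tan 10.90° = 1.810 m.
Layer 2: sin θ = 0.58·sin 10.9°/0.39 = 0.2812, θ = 16.33°; offset = 25.5·tan 16.33° = 7.473 m.
Layer 3: sin θ = 0.93·sin 10.9°/0.39 = 0.4509, θ = 26.80°; offset = 3.8·tan 26.80° = 1.920 m.
Σ offsets = 11.203 m.

11.2 m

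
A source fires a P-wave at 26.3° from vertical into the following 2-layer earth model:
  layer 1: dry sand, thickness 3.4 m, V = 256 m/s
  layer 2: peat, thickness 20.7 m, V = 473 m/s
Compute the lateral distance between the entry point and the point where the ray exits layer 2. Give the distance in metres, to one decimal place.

p = sin θ₁/V₁ = sin 26.3°/256 = 1.7307e-03 s/m is conserved through the stack.
Layer 1: θ = 26.30°; offset = 3.4·tan 26.30° = 1.680 m.
Layer 2: sin θ = p·473 = 0.8186 → θ = 54.95°; offset = 20.7·tan 54.95° = 29.507 m.
Total horizontal offset = 31.187 m.

31.2 m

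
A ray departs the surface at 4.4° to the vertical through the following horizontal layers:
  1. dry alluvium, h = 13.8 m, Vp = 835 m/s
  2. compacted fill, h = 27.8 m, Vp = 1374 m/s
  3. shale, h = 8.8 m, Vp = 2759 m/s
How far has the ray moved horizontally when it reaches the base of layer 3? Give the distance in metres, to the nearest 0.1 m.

6.9 m

Apply Snell's law at each interface; in layer i the horizontal offset is hᵢ·tan θᵢ.
Layer 1: θ = 4.40°; offset = 13.8·tan 4.40° = 1.062 m.
Layer 2: sin θ = 1374·sin 4.4°/835 = 0.1262, θ = 7.25°; offset = 27.8·tan 7.25° = 3.538 m.
Layer 3: sin θ = 2759·sin 4.4°/835 = 0.2535, θ = 14.68°; offset = 8.8·tan 14.68° = 2.306 m.
Σ offsets = 6.906 m.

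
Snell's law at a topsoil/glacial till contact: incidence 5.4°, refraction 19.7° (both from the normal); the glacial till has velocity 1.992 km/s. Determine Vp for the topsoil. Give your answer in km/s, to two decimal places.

0.56 km/s

sin 5.4° = 0.0941; sin 19.7° = 0.3371.
V₁ = V₂·(sin θ₁/sin θ₂) = 1.992·(0.0941/0.3371) = 0.56 km/s.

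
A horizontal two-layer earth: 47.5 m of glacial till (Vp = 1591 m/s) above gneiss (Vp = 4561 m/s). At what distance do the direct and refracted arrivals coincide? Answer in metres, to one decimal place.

136.7 m

θ_c = arcsin(1591/4561) = 20.42°, so cos θ_c = 0.9372 and tᵢ = 2h cos θ_c/V₁ = 0.0560 s.
At crossover x/V₁ = x/V₂ + tᵢ ⇒ x = tᵢ/(1/V₁ − 1/V₂) = 0.05596/(6.2854e-04 − 2.1925e-04) = 136.73 m.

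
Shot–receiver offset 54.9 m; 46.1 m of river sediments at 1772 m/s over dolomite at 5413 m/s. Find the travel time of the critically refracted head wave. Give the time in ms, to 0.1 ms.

t = x/V₂ + 2h·√(V₂²−V₁²)/(V₁V₂).
√(V₂²−V₁²) = √(5413²−1772²) = 5114.7 m/s; delay term = 2·46.1·5114.7/(1772·5413) = 0.04916 s.
t = 54.9/5413 + 0.04916 = 0.05931 s.

59.3 ms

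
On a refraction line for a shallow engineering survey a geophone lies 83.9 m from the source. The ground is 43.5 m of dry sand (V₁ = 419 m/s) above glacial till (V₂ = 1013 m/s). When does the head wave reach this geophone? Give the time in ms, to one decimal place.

t = x/V₂ + 2h·√(V₂²−V₁²)/(V₁V₂).
√(V₂²−V₁²) = √(1013²−419²) = 922.3 m/s; delay term = 2·43.5·922.3/(419·1013) = 0.18904 s.
t = 83.9/1013 + 0.18904 = 0.27187 s.

271.9 ms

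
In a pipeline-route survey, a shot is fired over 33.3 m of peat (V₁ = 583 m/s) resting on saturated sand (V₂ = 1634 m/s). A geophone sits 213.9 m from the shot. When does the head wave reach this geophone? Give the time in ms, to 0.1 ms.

t = x/V₂ + 2h·√(V₂²−V₁²)/(V₁V₂).
√(V₂²−V₁²) = √(1634²−583²) = 1526.5 m/s; delay term = 2·33.3·1526.5/(583·1634) = 0.10672 s.
t = 213.9/1634 + 0.10672 = 0.23762 s.

237.6 ms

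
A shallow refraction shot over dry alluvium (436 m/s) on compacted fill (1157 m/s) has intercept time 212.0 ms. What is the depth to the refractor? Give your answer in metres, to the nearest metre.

h = tᵢ·V₁·V₂ / (2·√(V₂²−V₁²)).
√(V₂²−V₁²) = √(1157² − 436²) = 1071.7 m/s.
h = 0.212 s × 436 × 1157 / (2 × 1071.7) = 49.89 m.

50 m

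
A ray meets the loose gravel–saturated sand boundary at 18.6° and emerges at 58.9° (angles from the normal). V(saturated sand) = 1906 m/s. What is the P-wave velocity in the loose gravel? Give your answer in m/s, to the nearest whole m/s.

710 m/s

sin 18.6° = 0.3190; sin 58.9° = 0.8563.
V₁ = V₂·(sin θ₁/sin θ₂) = 1906·(0.3190/0.8563) = 709.98 m/s.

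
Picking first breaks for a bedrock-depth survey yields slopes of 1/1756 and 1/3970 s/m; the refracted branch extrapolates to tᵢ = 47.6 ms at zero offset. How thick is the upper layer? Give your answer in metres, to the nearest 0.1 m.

h = tᵢ·V₁·V₂ / (2·√(V₂²−V₁²)).
√(V₂²−V₁²) = √(3970² − 1756²) = 3560.5 m/s.
h = 0.0476 s × 1756 × 3970 / (2 × 3560.5) = 46.60 m.

46.6 m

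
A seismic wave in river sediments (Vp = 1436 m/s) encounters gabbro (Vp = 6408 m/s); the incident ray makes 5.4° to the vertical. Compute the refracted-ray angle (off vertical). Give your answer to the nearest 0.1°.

24.8°

Snell's law: sin θ₂ = (V₂/V₁)·sin θ₁ = (6408/1436)·sin 5.4° = 0.4199.
θ₂ = arcsin 0.4199 = 24.83° from the normal.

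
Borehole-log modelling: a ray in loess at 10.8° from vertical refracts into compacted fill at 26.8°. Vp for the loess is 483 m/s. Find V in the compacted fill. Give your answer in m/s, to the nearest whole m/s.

Snell's law: sin 10.8°/V₁ = sin 26.8°/V₂.
V₂ = V₁·sin 26.8°/sin 10.8° = 483 × 2.4062 = 1162.20 m/s.

1162 m/s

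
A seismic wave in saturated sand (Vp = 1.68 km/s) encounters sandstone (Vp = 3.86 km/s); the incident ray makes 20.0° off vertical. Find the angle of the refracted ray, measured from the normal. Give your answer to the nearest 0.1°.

51.8°

sin θ₁/V₁ = sin θ₂/V₂ ⇒ sin θ₂ = 3.86·sin 20.0°/1.68 = 3.86·0.3420/1.68 = 0.7858.
θ₂ = arcsin 0.7858 = 51.80° from the normal.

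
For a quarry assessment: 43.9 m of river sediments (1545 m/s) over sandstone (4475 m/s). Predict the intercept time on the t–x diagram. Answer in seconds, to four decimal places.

tᵢ = 2h·√(V₂²−V₁²)/(V₁V₂).
√(V₂²−V₁²) = √(4475²−1545²) = 4199.8 m/s.
tᵢ = 2·43.9·4199.8/(1545·4475) = 0.05333 s.

0.0533 s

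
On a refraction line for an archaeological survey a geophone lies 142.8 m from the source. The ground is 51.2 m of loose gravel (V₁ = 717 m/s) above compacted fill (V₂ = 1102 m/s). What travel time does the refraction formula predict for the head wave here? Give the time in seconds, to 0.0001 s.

θ_c = arcsin(V₁/V₂) = arcsin(717/1102) = 40.59°, cos θ_c = 0.7594.
Intercept time tᵢ = 2h cos θ_c / V₁ = 2·51.2·0.7594/717 = 0.10845 s.
t = x/V₂ + tᵢ = 142.8/1102 + 0.10845 = 0.23804 s.

0.2380 s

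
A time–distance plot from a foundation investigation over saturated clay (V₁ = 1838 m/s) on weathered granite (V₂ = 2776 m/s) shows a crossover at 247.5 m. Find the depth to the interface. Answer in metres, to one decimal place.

x_cross = 2h·√((V₂+V₁)/(V₂−V₁)) → h = x_cross / (2·√((V₂+V₁)/(V₂−V₁))).
√((V₂+V₁)/(V₂−V₁)) = √((2776+1838)/(2776−1838)) = 2.2179.
h = 247.5 / (2·2.2179) = 55.80 m.

55.8 m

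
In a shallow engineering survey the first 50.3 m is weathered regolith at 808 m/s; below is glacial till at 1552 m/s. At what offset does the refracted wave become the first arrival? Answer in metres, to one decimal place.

179.2 m

θ_c = arcsin(808/1552) = 31.37°, so cos θ_c = 0.8538 and tᵢ = 2h cos θ_c/V₁ = 0.1063 s.
At crossover x/V₁ = x/V₂ + tᵢ ⇒ x = tᵢ/(1/V₁ − 1/V₂) = 0.10630/(1.2376e-03 − 6.4433e-04) = 179.17 m.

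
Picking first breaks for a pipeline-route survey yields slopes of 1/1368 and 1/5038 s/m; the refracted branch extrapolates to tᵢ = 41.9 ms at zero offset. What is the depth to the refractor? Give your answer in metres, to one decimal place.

θ_c = arcsin(1368/5038) = 15.76°; cos θ_c = 0.9624.
tᵢ = 2h cos θ_c/V₁ ⇒ h = tᵢ·V₁/(2 cos θ_c) = 0.0419·1368/(2·0.9624) = 29.78 m.

29.8 m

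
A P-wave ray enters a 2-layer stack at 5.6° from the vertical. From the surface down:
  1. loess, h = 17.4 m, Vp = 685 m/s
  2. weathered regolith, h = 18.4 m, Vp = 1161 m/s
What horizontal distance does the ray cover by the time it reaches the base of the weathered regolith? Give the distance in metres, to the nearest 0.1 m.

4.8 m

p = sin θ₁/V₁ = sin 5.6°/685 = 1.4246e-04 s/m is conserved through the stack.
Layer 1: θ = 5.60°; offset = 17.4·tan 5.60° = 1.706 m.
Layer 2: sin θ = p·1161 = 0.1654 → θ = 9.52°; offset = 18.4·tan 9.52° = 3.086 m.
Total horizontal offset = 4.792 m.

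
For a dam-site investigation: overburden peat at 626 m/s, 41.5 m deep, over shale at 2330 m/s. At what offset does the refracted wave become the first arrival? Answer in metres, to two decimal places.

109.32 m

x_cross = 2h·√((V₂+V₁)/(V₂−V₁)).
(V₂+V₁)/(V₂−V₁) = (2330+626)/(2330−626) = 1.7347; √ = 1.3171.
x_cross = 2·41.5·1.3171 = 109.32 m.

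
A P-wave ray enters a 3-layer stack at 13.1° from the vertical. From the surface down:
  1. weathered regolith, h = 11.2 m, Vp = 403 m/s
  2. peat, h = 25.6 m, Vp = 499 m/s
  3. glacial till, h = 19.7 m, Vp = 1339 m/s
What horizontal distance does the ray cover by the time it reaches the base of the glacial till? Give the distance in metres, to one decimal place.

p = sin θ₁/V₁ = sin 13.1°/403 = 5.6241e-04 s/m is conserved through the stack.
Layer 1: θ = 13.10°; offset = 11.2·tan 13.10° = 2.606 m.
Layer 2: sin θ = p·499 = 0.2806 → θ = 16.30°; offset = 25.6·tan 16.30° = 7.485 m.
Layer 3: sin θ = p·1339 = 0.7531 → θ = 48.86°; offset = 19.7·tan 48.86° = 22.548 m.
Total horizontal offset = 32.640 m.

32.6 m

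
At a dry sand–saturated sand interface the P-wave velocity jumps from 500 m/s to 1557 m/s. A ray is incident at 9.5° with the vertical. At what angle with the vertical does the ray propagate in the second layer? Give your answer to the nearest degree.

Snell's law: sin θ₂ = (V₂/V₁)·sin θ₁ = (1557/500)·sin 9.5° = 0.5140.
θ₂ = arcsin 0.5140 = 30.93° from the normal.

31°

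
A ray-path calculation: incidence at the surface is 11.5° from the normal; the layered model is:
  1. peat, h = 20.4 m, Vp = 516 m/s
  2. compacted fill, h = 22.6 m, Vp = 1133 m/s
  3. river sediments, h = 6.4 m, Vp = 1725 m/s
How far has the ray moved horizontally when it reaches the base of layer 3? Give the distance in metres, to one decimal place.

Apply Snell's law at each interface; in layer i the horizontal offset is hᵢ·tan θᵢ.
Layer 1: θ = 11.50°; offset = 20.4·tan 11.50° = 4.150 m.
Layer 2: sin θ = 1133·sin 11.5°/516 = 0.4378, θ = 25.96°; offset = 22.6·tan 25.96° = 11.004 m.
Layer 3: sin θ = 1725·sin 11.5°/516 = 0.6665, θ = 41.80°; offset = 6.4·tan 41.80° = 5.722 m.
Summing the layer offsets gives 20.876 m.

20.9 m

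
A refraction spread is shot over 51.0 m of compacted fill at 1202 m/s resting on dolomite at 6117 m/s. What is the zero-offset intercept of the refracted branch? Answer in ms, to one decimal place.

tᵢ = 2h·√(V₂²−V₁²)/(V₁V₂).
√(V₂²−V₁²) = √(6117²−1202²) = 5997.7 m/s.
tᵢ = 2·51.0·5997.7/(1202·6117) = 0.08320 s.

83.2 ms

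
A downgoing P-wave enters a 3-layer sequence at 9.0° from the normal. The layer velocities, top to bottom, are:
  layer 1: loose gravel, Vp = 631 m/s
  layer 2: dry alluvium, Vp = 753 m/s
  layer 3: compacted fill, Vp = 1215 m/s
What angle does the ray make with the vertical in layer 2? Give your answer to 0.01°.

10.76°

Ray parameter p = sin 9.0° / 631 = 2.4792e-04 s/m.
sin θ_2 = p·V_2 = 2.4792e-04 × 753 = 0.1867.
θ_2 = 10.76° from the vertical.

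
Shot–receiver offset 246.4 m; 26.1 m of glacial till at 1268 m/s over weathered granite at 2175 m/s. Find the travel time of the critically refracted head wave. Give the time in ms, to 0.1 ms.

θ_c = arcsin(V₁/V₂) = arcsin(1268/2175) = 35.66°, cos θ_c = 0.8125.
Intercept time tᵢ = 2h cos θ_c / V₁ = 2·26.1·0.8125/1268 = 0.03345 s.
t = x/V₂ + tᵢ = 246.4/2175 + 0.03345 = 0.14673 s.

146.7 ms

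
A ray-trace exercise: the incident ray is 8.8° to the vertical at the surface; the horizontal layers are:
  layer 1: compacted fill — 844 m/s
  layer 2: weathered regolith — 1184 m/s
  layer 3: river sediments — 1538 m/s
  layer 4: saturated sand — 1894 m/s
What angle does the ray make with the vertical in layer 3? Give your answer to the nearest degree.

16°

Ray parameter p = sin 8.8° / 844 = 1.8126e-04 s/m.
sin θ_3 = p·V_3 = 1.8126e-04 × 1538 = 0.2788.
θ_3 = 16.19° from the vertical.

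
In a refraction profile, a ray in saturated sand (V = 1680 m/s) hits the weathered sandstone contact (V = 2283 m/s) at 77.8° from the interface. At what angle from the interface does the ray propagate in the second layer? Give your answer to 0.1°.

73.3°

Angle from the normal: 90° − 77.8° = 12.2°.
Snell's law: sin θ₂ = (V₂/V₁)·sin θ₁ = (2283/1680)·sin 12.2° = 0.2872.
θ₂ = sin⁻¹(0.2872) = 16.69° (from vertical).
From the interface: 90° − 16.69° = 73.31°.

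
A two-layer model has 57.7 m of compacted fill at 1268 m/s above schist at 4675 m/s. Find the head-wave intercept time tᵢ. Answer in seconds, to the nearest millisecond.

tᵢ = 2h·√(V₂²−V₁²)/(V₁V₂).
√(V₂²−V₁²) = √(4675²−1268²) = 4499.8 m/s.
tᵢ = 2·57.7·4499.8/(1268·4675) = 0.08760 s.

0.088 s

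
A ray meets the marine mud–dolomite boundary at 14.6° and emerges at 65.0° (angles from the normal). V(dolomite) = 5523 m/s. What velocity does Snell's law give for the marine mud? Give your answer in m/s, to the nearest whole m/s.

Snell's law: sin 14.6°/V₁ = sin 65.0°/V₂.
V₁ = V₂·sin 14.6°/sin 65.0° = 5523 × 0.2781 = 1536.10 m/s.

1536 m/s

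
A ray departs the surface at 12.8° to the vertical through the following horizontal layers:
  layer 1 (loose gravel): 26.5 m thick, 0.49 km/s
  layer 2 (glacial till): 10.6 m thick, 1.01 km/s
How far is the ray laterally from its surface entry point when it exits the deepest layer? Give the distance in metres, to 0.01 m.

p = sin θ₁/V₁ = sin 12.8°/0.49 = 4.5214e-01 s/km is conserved through the stack.
Layer 1: θ = 12.80°; offset = 26.5·tan 12.80° = 6.0207 m.
Layer 2: sin θ = p·1.01 = 0.4567 → θ = 27.17°; offset = 10.6·tan 27.17° = 5.4411 m.
Summing the layer offsets gives 11.4617 m.

11.46 m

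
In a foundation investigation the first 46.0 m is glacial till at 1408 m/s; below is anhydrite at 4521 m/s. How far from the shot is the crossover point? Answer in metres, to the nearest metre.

127 m

θ_c = arcsin(1408/4521) = 18.15°, so cos θ_c = 0.9503 and tᵢ = 2h cos θ_c/V₁ = 0.0621 s.
At crossover x/V₁ = x/V₂ + tᵢ ⇒ x = tᵢ/(1/V₁ − 1/V₂) = 0.06209/(7.1023e-04 − 2.2119e-04) = 126.97 m.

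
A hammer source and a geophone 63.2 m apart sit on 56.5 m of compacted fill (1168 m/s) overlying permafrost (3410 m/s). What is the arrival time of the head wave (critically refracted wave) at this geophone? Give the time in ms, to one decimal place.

t = x/V₂ + 2h·√(V₂²−V₁²)/(V₁V₂).
√(V₂²−V₁²) = √(3410²−1168²) = 3203.7 m/s; delay term = 2·56.5·3203.7/(1168·3410) = 0.09089 s.
t = 63.2/3410 + 0.09089 = 0.10943 s.

109.4 ms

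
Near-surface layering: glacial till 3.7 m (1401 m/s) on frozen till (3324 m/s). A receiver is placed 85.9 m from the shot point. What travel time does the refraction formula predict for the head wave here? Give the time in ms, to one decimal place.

30.6 ms

t = x/V₂ + 2h·√(V₂²−V₁²)/(V₁V₂).
√(V₂²−V₁²) = √(3324²−1401²) = 3014.3 m/s; delay term = 2·3.7·3014.3/(1401·3324) = 0.00479 s.
t = 85.9/3324 + 0.00479 = 0.03063 s.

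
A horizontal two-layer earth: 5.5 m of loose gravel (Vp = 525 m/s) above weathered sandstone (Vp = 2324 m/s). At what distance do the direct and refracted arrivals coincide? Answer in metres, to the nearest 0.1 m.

13.8 m

θ_c = arcsin(525/2324) = 13.06°, so cos θ_c = 0.9741 and tᵢ = 2h cos θ_c/V₁ = 0.0204 s.
At crossover x/V₁ = x/V₂ + tᵢ ⇒ x = tᵢ/(1/V₁ − 1/V₂) = 0.02041/(1.9048e-03 − 4.3029e-04) = 13.84 m.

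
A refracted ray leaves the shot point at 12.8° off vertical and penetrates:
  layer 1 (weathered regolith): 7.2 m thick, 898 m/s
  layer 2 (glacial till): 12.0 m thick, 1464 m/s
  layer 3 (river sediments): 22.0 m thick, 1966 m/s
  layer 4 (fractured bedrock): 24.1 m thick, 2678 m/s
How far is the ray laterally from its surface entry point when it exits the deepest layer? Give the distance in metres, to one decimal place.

Ray parameter p = sin 12.8° / 898 m/s = 2.4671e-04 s/m.
Layer 1: θ = 12.80°; offset = 7.2·tan 12.80° = 1.636 m.
Layer 2: sin θ = p·1464 = 0.3612 → θ = 21.17°; offset = 12.0·tan 21.17° = 4.648 m.
Layer 3: sin θ = p·1966 = 0.4850 → θ = 29.01°; offset = 22.0·tan 29.01° = 12.202 m.
Layer 4: sin θ = p·2678 = 0.6607 → θ = 41.35°; offset = 24.1·tan 41.35° = 21.212 m.
Σ offsets = 39.698 m.

39.7 m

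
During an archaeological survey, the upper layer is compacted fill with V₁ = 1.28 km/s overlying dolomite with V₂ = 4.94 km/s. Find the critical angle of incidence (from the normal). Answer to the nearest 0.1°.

15.0°

Critical incidence: sin θ_c = V₁/V₂ = 1.28/4.94 = 0.2591.
θ_c = arcsin 0.2591 = 15.02°.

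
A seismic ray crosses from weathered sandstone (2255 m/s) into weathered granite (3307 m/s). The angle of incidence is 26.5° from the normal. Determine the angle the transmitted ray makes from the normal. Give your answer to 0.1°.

40.9°

sin θ₁/V₁ = sin θ₂/V₂ ⇒ sin θ₂ = 3307·sin 26.5°/2255 = 3307·0.4462/2255 = 0.6544.
θ₂ = sin⁻¹(0.6544) = 40.87° (from vertical).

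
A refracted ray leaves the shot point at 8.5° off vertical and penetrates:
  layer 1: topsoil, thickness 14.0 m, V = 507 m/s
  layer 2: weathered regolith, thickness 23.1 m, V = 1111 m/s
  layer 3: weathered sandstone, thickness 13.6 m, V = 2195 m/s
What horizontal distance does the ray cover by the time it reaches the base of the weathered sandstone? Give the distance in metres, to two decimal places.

21.33 m

Apply Snell's law at each interface; in layer i the horizontal offset is hᵢ·tan θᵢ.
Layer 1: θ = 8.50°; offset = 14.0·tan 8.50° = 2.0923 m.
Layer 2: sin θ = 1111·sin 8.5°/507 = 0.3239, θ = 18.90°; offset = 23.1·tan 18.90° = 7.9084 m.
Layer 3: sin θ = 2195·sin 8.5°/507 = 0.6399, θ = 39.79°; offset = 13.6·tan 39.79° = 11.3255 m.
Summing the layer offsets gives 21.3262 m.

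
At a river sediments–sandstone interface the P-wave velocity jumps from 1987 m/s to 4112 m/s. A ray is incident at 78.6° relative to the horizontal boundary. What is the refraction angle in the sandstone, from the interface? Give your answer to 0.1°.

Convert to the normal: θ₁ = 90° − 78.6° = 11.4°.
sin θ₁/V₁ = sin θ₂/V₂ ⇒ sin θ₂ = 4112·sin 11.4°/1987 = 4112·0.1977/1987 = 0.4090.
θ₂ = arcsin 0.4090 = 24.14° from the normal.
From the interface: 90° − 24.14° = 65.86°.

65.9°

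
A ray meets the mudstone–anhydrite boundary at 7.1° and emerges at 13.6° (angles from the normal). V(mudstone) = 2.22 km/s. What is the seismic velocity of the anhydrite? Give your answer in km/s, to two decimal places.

4.22 km/s

Snell's law: sin 7.1°/V₁ = sin 13.6°/V₂.
V₂ = V₁·sin 13.6°/sin 7.1° = 2.22 × 1.9024 = 4.22 km/s.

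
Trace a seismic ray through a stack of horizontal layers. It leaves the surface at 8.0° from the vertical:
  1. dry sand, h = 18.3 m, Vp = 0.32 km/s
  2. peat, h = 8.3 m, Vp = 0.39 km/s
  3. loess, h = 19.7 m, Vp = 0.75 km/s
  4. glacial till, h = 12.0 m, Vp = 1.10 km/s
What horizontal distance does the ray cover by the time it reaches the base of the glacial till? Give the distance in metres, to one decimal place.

17.3 m

Apply Snell's law at each interface; in layer i the horizontal offset is hᵢ·tan θᵢ.
Layer 1: θ = 8.00°; offset = 18.3·tan 8.00° = 2.572 m.
Layer 2: sin θ = 0.39·sin 8.0°/0.32 = 0.1696, θ = 9.77°; offset = 8.3·tan 9.77° = 1.429 m.
Layer 3: sin θ = 0.75·sin 8.0°/0.32 = 0.3262, θ = 19.04°; offset = 19.7·tan 19.04° = 6.798 m.
Layer 4: sin θ = 1.10·sin 8.0°/0.32 = 0.4784, θ = 28.58°; offset = 12.0·tan 28.58° = 6.538 m.
Σ offsets = 17.336 m.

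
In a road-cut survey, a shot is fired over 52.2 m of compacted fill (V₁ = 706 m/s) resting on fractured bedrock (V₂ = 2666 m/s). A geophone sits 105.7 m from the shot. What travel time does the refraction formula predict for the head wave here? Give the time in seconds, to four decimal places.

0.1822 s

θ_c = arcsin(V₁/V₂) = arcsin(706/2666) = 15.36°, cos θ_c = 0.9643.
Intercept time tᵢ = 2h cos θ_c / V₁ = 2·52.2·0.9643/706 = 0.14260 s.
t = x/V₂ + tᵢ = 105.7/2666 + 0.14260 = 0.18224 s.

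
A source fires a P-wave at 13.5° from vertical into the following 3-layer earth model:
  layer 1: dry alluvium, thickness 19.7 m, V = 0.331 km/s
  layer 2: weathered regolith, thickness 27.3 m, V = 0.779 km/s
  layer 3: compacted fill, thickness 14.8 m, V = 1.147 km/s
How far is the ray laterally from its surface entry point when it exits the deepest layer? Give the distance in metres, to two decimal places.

Ray parameter p = sin 13.5° / 0.331 km/s = 7.0527e-01 s/km.
Layer 1: θ = 13.50°; offset = 19.7·tan 13.50° = 4.7296 m.
Layer 2: sin θ = p·0.779 = 0.5494 → θ = 33.33°; offset = 27.3·tan 33.33° = 17.9508 m.
Layer 3: sin θ = p·1.147 = 0.8089 → θ = 53.99°; offset = 14.8·tan 53.99° = 20.3654 m.
Total horizontal offset = 43.0457 m.

43.05 m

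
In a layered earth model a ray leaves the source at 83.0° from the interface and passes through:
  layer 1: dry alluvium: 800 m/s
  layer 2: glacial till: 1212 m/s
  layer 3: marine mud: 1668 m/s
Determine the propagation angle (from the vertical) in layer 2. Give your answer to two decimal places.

From the normal: θ₁ = 90° − 83.0° = 7.0°.
Snell's law across each interface conserves sin θ / V, so sin θ_2 = V_2·sin θ₁/V₁.
sin θ_2 = 1212 × sin 7.0° / 800 = 0.1846.
θ_2 = 10.64° from the vertical.

10.64°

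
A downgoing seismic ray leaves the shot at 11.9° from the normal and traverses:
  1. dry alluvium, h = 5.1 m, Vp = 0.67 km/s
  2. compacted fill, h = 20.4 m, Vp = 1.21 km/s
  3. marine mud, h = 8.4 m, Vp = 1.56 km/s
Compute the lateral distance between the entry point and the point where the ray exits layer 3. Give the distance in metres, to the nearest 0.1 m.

13.9 m

Apply Snell's law at each interface; in layer i the horizontal offset is hᵢ·tan θᵢ.
Layer 1: θ = 11.90°; offset = 5.1·tan 11.90° = 1.075 m.
Layer 2: sin θ = 1.21·sin 11.9°/0.67 = 0.3724, θ = 21.86°; offset = 20.4·tan 21.86° = 8.186 m.
Layer 3: sin θ = 1.56·sin 11.9°/0.67 = 0.4801, θ = 28.69°; offset = 8.4·tan 28.69° = 4.598 m.
Summing the layer offsets gives 13.858 m.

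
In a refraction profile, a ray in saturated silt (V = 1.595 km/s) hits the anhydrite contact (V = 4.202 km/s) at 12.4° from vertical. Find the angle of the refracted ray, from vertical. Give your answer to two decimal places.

sin θ₁/V₁ = sin θ₂/V₂ ⇒ sin θ₂ = 4.202·sin 12.4°/1.595 = 4.202·0.2147/1.595 = 0.5657.
θ₂ = sin⁻¹(0.5657) = 34.45° (from vertical).

34.45°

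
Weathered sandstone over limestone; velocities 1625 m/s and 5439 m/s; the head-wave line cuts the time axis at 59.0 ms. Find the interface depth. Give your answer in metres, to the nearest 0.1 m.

θ_c = arcsin(1625/5439) = 17.38°; cos θ_c = 0.9543.
tᵢ = 2h cos θ_c/V₁ ⇒ h = tᵢ·V₁/(2 cos θ_c) = 0.059·1625/(2·0.9543) = 50.23 m.

50.2 m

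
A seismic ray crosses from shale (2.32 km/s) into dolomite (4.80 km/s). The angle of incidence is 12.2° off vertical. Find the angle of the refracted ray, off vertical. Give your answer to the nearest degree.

26°

Snell's law: sin θ₂ = (V₂/V₁)·sin θ₁ = (4.80/2.32)·sin 12.2° = 0.4372.
θ₂ = arcsin 0.4372 = 25.93° from the normal.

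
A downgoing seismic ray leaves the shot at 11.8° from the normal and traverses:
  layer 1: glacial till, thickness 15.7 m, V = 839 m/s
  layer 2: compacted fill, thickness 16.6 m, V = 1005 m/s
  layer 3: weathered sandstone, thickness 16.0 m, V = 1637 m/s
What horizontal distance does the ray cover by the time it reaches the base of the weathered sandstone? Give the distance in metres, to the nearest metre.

p = sin θ₁/V₁ = sin 11.8°/839 = 2.4374e-04 s/m is conserved through the stack.
Layer 1: θ = 11.80°; offset = 15.7·tan 11.80° = 3.280 m.
Layer 2: sin θ = p·1005 = 0.2450 → θ = 14.18°; offset = 16.6·tan 14.18° = 4.194 m.
Layer 3: sin θ = p·1637 = 0.3990 → θ = 23.52°; offset = 16.0·tan 23.52° = 6.962 m.
Summing the layer offsets gives 14.436 m.

14 m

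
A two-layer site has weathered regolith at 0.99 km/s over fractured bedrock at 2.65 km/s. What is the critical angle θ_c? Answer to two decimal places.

Critical incidence: sin θ_c = V₁/V₂ = 0.99/2.65 = 0.3736.
θ_c = arcsin 0.3736 = 21.94°.

21.94°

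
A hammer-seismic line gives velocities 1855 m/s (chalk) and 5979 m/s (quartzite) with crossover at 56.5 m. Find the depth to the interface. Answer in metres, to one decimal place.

20.5 m

x_cross = 2h·√((V₂+V₁)/(V₂−V₁)) → h = x_cross / (2·√((V₂+V₁)/(V₂−V₁))).
√((V₂+V₁)/(V₂−V₁)) = √((5979+1855)/(5979−1855)) = 1.3783.
h = 56.5 / (2·1.3783) = 20.50 m.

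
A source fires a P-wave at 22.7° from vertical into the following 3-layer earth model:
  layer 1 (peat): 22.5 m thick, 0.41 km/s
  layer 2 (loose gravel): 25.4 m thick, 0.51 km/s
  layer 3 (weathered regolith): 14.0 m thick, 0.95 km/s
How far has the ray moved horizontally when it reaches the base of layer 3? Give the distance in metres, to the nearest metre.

51 m

p = sin θ₁/V₁ = sin 22.7°/0.41 = 9.4123e-01 s/km is conserved through the stack.
Layer 1: θ = 22.70°; offset = 22.5·tan 22.70° = 9.412 m.
Layer 2: sin θ = p·0.51 = 0.4800 → θ = 28.69°; offset = 25.4·tan 28.69° = 13.899 m.
Layer 3: sin θ = p·0.95 = 0.8942 → θ = 63.40°; offset = 14.0·tan 63.40° = 27.960 m.
Summing the layer offsets gives 51.271 m.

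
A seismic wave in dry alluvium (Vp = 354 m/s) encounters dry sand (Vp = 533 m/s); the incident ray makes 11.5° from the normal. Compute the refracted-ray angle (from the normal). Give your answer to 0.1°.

17.5°

sin θ₁/V₁ = sin θ₂/V₂ ⇒ sin θ₂ = 533·sin 11.5°/354 = 533·0.1994/354 = 0.3002.
θ₂ = arcsin 0.3002 = 17.47° from the normal.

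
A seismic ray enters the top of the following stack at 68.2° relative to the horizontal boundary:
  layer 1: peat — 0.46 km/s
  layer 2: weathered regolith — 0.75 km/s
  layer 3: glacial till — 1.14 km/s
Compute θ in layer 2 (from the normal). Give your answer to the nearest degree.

37°

From the normal: θ₁ = 90° − 68.2° = 21.8°.
Snell's law across each interface conserves sin θ / V, so sin θ_2 = V_2·sin θ₁/V₁.
sin θ_2 = 0.75 × sin 21.8° / 0.46 = 0.6055.
θ_2 = arcsin 0.6055 = 37.26°.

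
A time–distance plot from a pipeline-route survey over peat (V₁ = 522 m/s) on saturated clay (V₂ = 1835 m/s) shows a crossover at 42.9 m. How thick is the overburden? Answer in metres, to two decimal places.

16.01 m

x_cross = 2h·√((V₂+V₁)/(V₂−V₁)) → h = x_cross / (2·√((V₂+V₁)/(V₂−V₁))).
√((V₂+V₁)/(V₂−V₁)) = √((1835+522)/(1835−522)) = 1.3398.
h = 42.9 / (2·1.3398) = 16.01 m.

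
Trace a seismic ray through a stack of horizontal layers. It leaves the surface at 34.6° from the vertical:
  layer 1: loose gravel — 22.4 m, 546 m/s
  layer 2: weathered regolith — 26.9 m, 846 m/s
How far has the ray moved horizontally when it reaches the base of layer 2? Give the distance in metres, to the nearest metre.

65 m

Apply Snell's law at each interface; in layer i the horizontal offset is hᵢ·tan θᵢ.
Layer 1: θ = 34.60°; offset = 22.4·tan 34.60° = 15.453 m.
Layer 2: sin θ = 846·sin 34.6°/546 = 0.8798, θ = 61.62°; offset = 26.9·tan 61.62° = 49.800 m.
Total horizontal offset = 65.253 m.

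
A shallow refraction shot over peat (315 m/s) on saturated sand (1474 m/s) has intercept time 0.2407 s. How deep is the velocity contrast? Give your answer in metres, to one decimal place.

θ_c = arcsin(315/1474) = 12.34°; cos θ_c = 0.9769.
tᵢ = 2h cos θ_c/V₁ ⇒ h = tᵢ·V₁/(2 cos θ_c) = 0.2407·315/(2·0.9769) = 38.81 m.

38.8 m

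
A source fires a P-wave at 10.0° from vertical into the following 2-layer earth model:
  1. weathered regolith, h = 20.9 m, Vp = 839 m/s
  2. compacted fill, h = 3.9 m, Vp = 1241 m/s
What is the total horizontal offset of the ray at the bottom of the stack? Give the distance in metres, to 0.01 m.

Apply Snell's law at each interface; in layer i the horizontal offset is hᵢ·tan θᵢ.
Layer 1: θ = 10.00°; offset = 20.9·tan 10.00° = 3.6852 m.
Layer 2: sin θ = 1241·sin 10.0°/839 = 0.2569, θ = 14.88°; offset = 3.9·tan 14.88° = 1.0365 m.
Summing the layer offsets gives 4.7217 m.

4.72 m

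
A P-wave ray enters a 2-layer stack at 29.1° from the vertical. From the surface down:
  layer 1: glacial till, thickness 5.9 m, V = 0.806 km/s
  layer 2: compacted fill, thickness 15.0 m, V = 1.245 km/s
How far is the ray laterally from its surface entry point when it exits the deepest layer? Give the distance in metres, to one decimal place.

20.4 m

Apply Snell's law at each interface; in layer i the horizontal offset is hᵢ·tan θᵢ.
Layer 1: θ = 29.10°; offset = 5.9·tan 29.10° = 3.284 m.
Layer 2: sin θ = 1.245·sin 29.1°/0.806 = 0.7512, θ = 48.70°; offset = 15.0·tan 48.70° = 17.072 m.
Total horizontal offset = 20.356 m.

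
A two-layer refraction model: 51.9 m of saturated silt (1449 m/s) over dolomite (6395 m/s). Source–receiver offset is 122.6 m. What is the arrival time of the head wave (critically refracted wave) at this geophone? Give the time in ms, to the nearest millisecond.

89 ms

t = x/V₂ + 2h·√(V₂²−V₁²)/(V₁V₂).
√(V₂²−V₁²) = √(6395²−1449²) = 6228.7 m/s; delay term = 2·51.9·6228.7/(1449·6395) = 0.06977 s.
t = 122.6/6395 + 0.06977 = 0.08894 s.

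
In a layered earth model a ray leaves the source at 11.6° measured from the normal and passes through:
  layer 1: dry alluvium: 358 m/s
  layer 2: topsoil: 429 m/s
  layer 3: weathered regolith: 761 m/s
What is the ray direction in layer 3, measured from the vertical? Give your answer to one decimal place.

Ray parameter p = sin 11.6° / 358 = 5.6167e-04 s/m.
sin θ_3 = p·V_3 = 5.6167e-04 × 761 = 0.4274.
θ_3 = arcsin 0.4274 = 25.30°.

25.3°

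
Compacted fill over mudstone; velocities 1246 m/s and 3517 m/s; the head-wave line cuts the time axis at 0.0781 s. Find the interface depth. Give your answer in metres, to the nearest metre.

θ_c = arcsin(1246/3517) = 20.75°; cos θ_c = 0.9351.
tᵢ = 2h cos θ_c/V₁ ⇒ h = tᵢ·V₁/(2 cos θ_c) = 0.0781·1246/(2·0.9351) = 52.03 m.

52 m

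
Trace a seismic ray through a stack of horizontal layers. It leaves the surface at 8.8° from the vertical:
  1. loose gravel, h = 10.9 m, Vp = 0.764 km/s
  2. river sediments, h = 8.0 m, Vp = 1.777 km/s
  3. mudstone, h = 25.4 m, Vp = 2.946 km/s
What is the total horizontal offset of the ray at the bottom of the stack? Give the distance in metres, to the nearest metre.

Ray parameter p = sin 8.8° / 0.764 km/s = 2.0024e-01 s/km.
Layer 1: θ = 8.80°; offset = 10.9·tan 8.80° = 1.687 m.
Layer 2: sin θ = p·1.777 = 0.3558 → θ = 20.84°; offset = 8.0·tan 20.84° = 3.046 m.
Layer 3: sin θ = p·2.946 = 0.5899 → θ = 36.15°; offset = 25.4·tan 36.15° = 18.557 m.
Σ offsets = 23.290 m.

23 m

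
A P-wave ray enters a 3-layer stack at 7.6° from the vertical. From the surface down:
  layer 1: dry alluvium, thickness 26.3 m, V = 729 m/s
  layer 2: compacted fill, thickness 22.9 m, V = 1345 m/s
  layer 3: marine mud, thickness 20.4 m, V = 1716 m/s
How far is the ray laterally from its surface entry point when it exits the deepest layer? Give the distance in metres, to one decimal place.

16.0 m

Apply Snell's law at each interface; in layer i the horizontal offset is hᵢ·tan θᵢ.
Layer 1: θ = 7.60°; offset = 26.3·tan 7.60° = 3.509 m.
Layer 2: sin θ = 1345·sin 7.6°/729 = 0.2440, θ = 14.12°; offset = 22.9·tan 14.12° = 5.762 m.
Layer 3: sin θ = 1716·sin 7.6°/729 = 0.3113, θ = 18.14°; offset = 20.4·tan 18.14° = 6.683 m.
Σ offsets = 15.954 m.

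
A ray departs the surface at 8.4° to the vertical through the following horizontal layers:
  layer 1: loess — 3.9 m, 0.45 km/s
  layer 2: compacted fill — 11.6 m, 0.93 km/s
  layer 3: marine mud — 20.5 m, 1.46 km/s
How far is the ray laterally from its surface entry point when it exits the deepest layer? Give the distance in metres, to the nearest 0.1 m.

15.3 m

Apply Snell's law at each interface; in layer i the horizontal offset is hᵢ·tan θᵢ.
Layer 1: θ = 8.40°; offset = 3.9·tan 8.40° = 0.576 m.
Layer 2: sin θ = 0.93·sin 8.4°/0.45 = 0.3019, θ = 17.57°; offset = 11.6·tan 17.57° = 3.674 m.
Layer 3: sin θ = 1.46·sin 8.4°/0.45 = 0.4740, θ = 28.29°; offset = 20.5·tan 28.29° = 11.034 m.
Total horizontal offset = 15.284 m.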